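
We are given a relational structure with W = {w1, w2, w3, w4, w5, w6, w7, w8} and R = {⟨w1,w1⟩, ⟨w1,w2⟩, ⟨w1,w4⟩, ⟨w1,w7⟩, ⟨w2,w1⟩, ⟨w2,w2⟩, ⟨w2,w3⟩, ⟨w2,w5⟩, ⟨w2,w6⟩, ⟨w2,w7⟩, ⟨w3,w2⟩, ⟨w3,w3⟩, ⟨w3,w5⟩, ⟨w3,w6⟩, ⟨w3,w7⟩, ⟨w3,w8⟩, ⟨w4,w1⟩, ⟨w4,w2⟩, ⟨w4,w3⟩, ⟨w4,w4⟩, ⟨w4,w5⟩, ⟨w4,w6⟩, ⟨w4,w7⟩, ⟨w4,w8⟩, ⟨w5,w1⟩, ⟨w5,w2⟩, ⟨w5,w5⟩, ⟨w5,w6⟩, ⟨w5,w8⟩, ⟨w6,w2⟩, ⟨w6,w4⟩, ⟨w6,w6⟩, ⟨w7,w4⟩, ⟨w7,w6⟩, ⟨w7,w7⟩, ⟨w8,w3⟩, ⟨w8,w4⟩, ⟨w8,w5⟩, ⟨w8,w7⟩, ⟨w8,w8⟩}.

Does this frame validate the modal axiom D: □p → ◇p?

Axiom D corresponds to the accessibility relation being serial.
Serial: yes — every world has a successor (e.g. w1 R w1).

Yes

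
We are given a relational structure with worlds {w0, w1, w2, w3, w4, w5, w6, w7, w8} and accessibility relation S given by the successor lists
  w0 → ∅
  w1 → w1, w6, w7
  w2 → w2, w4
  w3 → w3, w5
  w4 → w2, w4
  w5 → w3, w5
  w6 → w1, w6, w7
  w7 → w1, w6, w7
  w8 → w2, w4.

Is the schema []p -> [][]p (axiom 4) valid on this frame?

Yes

By correspondence theory, 4 is valid on a frame iff S is transitive.
Transitive: yes — every two-step S-path is closed by a direct edge.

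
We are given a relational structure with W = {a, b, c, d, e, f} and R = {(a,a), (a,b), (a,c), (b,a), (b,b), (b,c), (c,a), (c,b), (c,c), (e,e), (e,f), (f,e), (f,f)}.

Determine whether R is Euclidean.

Euclidean: yes — any two successors of a common world are R-related.

Yes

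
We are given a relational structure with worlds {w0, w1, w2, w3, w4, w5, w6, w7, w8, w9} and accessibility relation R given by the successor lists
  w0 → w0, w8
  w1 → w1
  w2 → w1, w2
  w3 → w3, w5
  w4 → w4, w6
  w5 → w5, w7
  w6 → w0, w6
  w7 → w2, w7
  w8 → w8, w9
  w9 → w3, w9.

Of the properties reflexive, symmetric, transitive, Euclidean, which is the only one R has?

Reflexive: yes — every world is R-related to itself.
Symmetric: no — w0 R w8 but not w8 R w0.
Transitive: no — w0 R w8 and w8 R w9, but not w0 R w9.
Euclidean: no — w0 R w8 and w0 R w0, but not w8 R w0.
Only reflexive holds.

reflexive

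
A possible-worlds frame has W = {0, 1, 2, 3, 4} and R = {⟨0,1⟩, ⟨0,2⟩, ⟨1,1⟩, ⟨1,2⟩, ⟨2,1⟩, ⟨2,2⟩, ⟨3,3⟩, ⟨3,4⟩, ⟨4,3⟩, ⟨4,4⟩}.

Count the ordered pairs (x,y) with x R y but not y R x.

Enumerating: (0,1), (0,2).

2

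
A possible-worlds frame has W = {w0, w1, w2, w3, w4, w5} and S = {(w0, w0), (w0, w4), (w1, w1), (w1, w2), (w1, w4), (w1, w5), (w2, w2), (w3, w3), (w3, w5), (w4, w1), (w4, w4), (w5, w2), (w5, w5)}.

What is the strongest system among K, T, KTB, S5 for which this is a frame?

T

Reflexive (axiom T): yes — every world is S-related to itself.
Symmetric (axiom B): no — w0 S w4 but not w4 S w0.
Euclidean (axiom 5): no — w1 S w2 and w1 S w4, but not w2 S w4.
So F validates K, T; KTB would additionally require S to be symmetric. The strongest is T.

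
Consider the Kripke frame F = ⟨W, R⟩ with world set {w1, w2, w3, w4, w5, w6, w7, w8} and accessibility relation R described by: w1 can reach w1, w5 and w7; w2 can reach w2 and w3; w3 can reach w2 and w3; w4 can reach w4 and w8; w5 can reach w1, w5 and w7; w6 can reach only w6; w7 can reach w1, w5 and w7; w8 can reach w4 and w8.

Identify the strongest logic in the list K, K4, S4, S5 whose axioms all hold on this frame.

S5

Transitive (axiom 4): yes — every two-step R-path is closed by a direct edge.
Reflexive (axiom T): yes — every world is R-related to itself.
Euclidean (axiom 5): yes — any two successors of a common world are R-related.
So F validates K, K4, S4, S5. The strongest is S5.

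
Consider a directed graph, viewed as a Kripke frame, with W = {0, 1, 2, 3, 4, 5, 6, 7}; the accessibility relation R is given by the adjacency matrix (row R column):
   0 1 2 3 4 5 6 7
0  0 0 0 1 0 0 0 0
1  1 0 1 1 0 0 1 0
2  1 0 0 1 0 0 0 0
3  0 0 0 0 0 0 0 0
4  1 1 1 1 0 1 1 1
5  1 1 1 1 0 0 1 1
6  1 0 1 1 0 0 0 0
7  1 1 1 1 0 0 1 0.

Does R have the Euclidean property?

Euclidean: no — 1 R 0 and 1 R 2, but not 0 R 2.

No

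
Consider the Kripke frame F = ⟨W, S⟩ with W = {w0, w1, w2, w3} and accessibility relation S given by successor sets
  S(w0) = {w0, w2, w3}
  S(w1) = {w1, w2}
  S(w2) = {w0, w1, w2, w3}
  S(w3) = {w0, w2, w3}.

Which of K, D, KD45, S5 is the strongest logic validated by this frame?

Serial (axiom D): yes — every world has a successor (e.g. w0 S w0).
Euclidean (axiom 5): no — w2 S w0 and w2 S w1, but not w0 S w1.
Transitive (axiom 4): no — w0 S w2 and w2 S w1, but not w0 S w1.
Reflexive (axiom T): yes — every world is S-related to itself.
So F validates K, D; KD45 would additionally require S to be Euclidean and transitive. The strongest is D.

D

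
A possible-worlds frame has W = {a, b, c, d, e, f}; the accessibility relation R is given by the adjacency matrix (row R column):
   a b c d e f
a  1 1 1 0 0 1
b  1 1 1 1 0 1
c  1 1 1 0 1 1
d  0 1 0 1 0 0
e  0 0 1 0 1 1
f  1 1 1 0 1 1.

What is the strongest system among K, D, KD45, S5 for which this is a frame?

Serial (axiom D): yes — every world has a successor (e.g. a R a).
Euclidean (axiom 5): no — b R a and b R d, but not a R d.
Transitive (axiom 4): no — a R b and b R d, but not a R d.
Reflexive (axiom T): yes — every world is R-related to itself.
So F validates K, D; KD45 would additionally require R to be Euclidean and transitive. The strongest is D.

D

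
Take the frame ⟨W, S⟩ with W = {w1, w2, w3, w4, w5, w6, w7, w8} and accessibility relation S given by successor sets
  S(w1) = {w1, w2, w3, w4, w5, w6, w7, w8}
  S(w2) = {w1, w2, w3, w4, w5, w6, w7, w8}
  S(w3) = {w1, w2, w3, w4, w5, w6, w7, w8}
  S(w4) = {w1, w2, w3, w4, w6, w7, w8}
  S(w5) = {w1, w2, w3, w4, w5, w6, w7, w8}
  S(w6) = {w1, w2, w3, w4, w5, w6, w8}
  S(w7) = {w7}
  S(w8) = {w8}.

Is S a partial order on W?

No

Reflexive: yes — every world is S-related to itself.
Transitive: no — w4 S w1 and w1 S w5, but not w4 S w5.
Antisymmetric: no — w1 S w2 and w2 S w1 with w1 ≠ w2.
So S is not a partial order.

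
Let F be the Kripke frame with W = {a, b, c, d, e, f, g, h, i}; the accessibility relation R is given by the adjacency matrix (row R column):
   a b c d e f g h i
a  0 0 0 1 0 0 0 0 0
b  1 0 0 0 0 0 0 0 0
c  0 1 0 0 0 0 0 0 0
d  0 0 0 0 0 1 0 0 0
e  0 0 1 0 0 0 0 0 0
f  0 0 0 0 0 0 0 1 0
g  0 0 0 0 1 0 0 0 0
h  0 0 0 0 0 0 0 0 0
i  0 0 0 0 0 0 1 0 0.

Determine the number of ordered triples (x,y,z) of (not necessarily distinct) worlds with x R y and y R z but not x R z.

Enumerating: (a,d,f), (b,a,d), (c,b,a), (d,f,h), (e,c,b), (g,e,c), (i,g,e).

7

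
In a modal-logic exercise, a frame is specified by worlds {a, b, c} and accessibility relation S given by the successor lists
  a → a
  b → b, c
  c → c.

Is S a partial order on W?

Yes

Reflexive: yes — every world is S-related to itself.
Transitive: yes — every two-step S-path is closed by a direct edge.
Antisymmetric: yes — no distinct pair is related both ways.
So S is a partial order.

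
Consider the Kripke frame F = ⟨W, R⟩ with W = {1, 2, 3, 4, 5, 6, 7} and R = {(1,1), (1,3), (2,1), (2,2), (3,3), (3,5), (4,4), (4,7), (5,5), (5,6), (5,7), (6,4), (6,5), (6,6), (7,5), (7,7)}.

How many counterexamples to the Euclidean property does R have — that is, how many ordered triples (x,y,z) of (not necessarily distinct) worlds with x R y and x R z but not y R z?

Enumerating: (1,3,1), (2,1,2), (3,5,3), (4,7,4), (5,6,7), (5,7,6), (6,4,5), (6,4,6), (6,5,4).

9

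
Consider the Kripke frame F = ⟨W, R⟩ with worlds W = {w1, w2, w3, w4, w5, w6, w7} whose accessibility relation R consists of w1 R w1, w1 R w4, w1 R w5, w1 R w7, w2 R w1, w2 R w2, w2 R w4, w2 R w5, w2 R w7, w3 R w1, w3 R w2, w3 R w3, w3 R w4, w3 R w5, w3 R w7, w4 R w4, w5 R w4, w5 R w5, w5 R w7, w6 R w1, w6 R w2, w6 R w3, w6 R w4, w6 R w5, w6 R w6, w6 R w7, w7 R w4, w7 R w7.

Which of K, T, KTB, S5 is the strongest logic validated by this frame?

T

Reflexive (axiom T): yes — every world is R-related to itself.
Symmetric (axiom B): no — w1 R w4 but not w4 R w1.
Euclidean (axiom 5): no — w1 R w4 and w1 R w5, but not w4 R w5.
So F validates K, T; KTB would additionally require R to be symmetric. The strongest is T.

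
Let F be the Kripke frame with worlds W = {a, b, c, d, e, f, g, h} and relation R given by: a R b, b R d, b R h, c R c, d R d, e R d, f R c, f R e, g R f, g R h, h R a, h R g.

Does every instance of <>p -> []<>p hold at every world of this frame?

No

By correspondence theory, 5 is valid on a frame iff R is Euclidean.
Euclidean: no — b R d and b R h, but not d R h.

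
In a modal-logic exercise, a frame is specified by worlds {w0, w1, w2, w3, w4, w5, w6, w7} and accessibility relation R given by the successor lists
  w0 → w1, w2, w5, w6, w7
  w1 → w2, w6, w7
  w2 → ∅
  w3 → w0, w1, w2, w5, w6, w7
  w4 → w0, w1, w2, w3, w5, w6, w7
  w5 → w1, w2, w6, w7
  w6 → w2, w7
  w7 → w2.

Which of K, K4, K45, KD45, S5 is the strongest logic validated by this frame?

K4

Transitive (axiom 4): yes — every two-step R-path is closed by a direct edge.
Euclidean (axiom 5): no — w0 R w1 and w0 R w5, but not w1 R w5.
Serial (axiom D): no — w2 has no R-successor.
Reflexive (axiom T): no — w0 is not related to itself.
So F validates K, K4; K45 would additionally require R to be Euclidean. The strongest is K4.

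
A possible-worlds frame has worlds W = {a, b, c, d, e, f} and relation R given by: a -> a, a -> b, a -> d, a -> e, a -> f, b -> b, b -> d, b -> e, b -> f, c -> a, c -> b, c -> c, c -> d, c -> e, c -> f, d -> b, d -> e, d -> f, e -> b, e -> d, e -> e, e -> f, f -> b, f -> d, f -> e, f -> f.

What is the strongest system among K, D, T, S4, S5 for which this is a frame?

Serial (axiom D): yes — every world has a successor (e.g. a R a).
Reflexive (axiom T): no — d is not related to itself.
Transitive (axiom 4): no — d R b and b R d, but not d R d.
Euclidean (axiom 5): no — c R b and c R a, but not b R a.
So F validates K, D; T would additionally require R to be reflexive. The strongest is D.

D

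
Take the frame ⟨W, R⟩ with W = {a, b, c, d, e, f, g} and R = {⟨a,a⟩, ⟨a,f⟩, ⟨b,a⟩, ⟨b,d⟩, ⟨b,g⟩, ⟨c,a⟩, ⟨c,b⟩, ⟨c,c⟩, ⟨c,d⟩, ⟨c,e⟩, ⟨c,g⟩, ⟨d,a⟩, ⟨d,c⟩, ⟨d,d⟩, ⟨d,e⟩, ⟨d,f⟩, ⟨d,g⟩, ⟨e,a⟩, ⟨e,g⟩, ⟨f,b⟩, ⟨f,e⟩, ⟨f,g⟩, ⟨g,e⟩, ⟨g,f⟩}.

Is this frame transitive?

Transitive: no — a R f and f R b, but not a R b.

No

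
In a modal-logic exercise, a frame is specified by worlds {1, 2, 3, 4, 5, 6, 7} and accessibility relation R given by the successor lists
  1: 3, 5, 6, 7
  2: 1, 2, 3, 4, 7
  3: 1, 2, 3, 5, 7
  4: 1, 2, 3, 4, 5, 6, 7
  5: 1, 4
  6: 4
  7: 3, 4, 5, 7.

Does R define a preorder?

No

Reflexive: no — 1 is not related to itself.
Transitive: no — 1 R 3 and 3 R 2, but not 1 R 2.
So R is not a preorder.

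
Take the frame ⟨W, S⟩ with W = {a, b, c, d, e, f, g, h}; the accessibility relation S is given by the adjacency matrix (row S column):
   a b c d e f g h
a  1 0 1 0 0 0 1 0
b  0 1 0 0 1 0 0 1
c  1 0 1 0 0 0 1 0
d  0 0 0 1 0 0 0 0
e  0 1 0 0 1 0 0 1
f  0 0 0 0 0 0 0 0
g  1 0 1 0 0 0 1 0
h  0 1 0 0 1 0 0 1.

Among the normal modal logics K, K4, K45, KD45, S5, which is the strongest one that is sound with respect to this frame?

Transitive (axiom 4): yes — every two-step S-path is closed by a direct edge.
Euclidean (axiom 5): yes — any two successors of a common world are S-related.
Serial (axiom D): no — f has no S-successor.
Reflexive (axiom T): no — f is not related to itself.
So F validates K, K4, K45; KD45 would additionally require S to be serial. The strongest is K45.

K45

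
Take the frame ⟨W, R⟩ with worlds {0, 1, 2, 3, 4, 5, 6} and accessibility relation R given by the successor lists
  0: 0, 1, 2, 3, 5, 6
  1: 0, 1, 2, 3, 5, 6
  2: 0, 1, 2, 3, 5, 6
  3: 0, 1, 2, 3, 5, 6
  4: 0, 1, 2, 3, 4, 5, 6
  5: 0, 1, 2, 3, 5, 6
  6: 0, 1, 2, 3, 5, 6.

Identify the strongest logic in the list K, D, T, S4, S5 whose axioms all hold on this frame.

S4

Serial (axiom D): yes — every world has a successor (e.g. 0 R 0).
Reflexive (axiom T): yes — every world is R-related to itself.
Transitive (axiom 4): yes — every two-step R-path is closed by a direct edge.
Euclidean (axiom 5): no — 4 R 0 and 4 R 4, but not 0 R 4.
So F validates K, D, T, S4; S5 would additionally require R to be Euclidean. The strongest is S4.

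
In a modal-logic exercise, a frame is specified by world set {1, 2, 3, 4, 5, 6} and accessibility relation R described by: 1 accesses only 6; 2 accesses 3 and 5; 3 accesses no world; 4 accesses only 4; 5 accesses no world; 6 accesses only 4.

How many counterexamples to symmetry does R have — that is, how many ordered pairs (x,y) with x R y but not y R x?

4

Enumerating: (1,6), (2,3), (2,5), (6,4).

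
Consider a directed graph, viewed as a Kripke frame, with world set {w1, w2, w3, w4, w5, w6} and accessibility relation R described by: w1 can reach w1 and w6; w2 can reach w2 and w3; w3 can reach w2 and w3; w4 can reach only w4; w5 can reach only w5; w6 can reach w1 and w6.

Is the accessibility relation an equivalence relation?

Reflexive: yes — every world is R-related to itself.
Symmetric: yes — every pair in R has its reverse in R.
Transitive: yes — every two-step R-path is closed by a direct edge.
So R is an equivalence relation.

Yes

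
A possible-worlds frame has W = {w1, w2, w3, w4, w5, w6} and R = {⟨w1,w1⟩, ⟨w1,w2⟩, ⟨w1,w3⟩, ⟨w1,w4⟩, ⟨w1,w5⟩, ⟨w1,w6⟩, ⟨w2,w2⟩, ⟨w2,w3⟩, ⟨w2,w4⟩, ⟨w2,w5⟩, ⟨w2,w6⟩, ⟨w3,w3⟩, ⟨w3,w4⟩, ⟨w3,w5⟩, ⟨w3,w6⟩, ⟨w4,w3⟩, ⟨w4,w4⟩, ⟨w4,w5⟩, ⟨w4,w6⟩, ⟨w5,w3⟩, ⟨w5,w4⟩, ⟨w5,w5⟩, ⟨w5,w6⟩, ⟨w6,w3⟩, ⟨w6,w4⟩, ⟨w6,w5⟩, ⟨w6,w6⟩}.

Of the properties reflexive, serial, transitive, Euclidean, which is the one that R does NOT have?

Reflexive: yes — every world is R-related to itself.
Serial: yes — every world has a successor (e.g. w1 R w1).
Transitive: yes — every two-step R-path is closed by a direct edge.
Euclidean: no — w1 R w3 and w1 R w2, but not w3 R w2.
Only Euclidean fails.

Euclidean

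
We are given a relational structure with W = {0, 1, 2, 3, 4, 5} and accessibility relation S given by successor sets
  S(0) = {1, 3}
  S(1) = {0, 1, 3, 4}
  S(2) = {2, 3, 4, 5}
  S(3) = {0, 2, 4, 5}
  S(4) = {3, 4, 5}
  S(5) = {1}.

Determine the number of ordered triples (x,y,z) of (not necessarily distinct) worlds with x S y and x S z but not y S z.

29

Enumerating: (0,3,1), (0,3,3), (1,0,0), (1,0,4), (1,3,1), (1,3,3), (1,4,0), (1,4,1), (2,3,3), (2,4,2), (2,5,2), (2,5,3), … and 17 more.
Total: 29.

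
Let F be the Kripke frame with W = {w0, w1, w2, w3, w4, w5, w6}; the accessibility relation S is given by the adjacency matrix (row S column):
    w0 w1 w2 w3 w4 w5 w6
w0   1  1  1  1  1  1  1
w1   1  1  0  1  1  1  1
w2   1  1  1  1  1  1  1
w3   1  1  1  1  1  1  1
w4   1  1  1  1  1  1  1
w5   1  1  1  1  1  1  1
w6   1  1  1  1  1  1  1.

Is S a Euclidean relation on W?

No

Euclidean: no — w0 S w1 and w0 S w2, but not w1 S w2.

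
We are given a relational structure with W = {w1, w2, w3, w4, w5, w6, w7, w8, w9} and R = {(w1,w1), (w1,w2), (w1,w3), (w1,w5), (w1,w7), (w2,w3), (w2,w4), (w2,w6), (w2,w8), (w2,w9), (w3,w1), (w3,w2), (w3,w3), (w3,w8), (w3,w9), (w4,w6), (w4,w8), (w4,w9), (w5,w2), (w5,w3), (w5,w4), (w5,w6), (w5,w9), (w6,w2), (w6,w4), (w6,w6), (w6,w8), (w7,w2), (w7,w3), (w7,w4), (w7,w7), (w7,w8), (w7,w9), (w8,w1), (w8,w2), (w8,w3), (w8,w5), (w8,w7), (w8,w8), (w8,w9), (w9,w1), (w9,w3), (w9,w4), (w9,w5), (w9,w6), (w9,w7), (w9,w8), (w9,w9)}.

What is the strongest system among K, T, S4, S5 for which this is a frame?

Reflexive (axiom T): no — w2 is not related to itself.
Transitive (axiom 4): no — w1 R w2 and w2 R w4, but not w1 R w4.
Euclidean (axiom 5): no — w1 R w2 and w1 R w5, but not w2 R w5.
So F validates K; T would additionally require R to be reflexive. The strongest is K.

K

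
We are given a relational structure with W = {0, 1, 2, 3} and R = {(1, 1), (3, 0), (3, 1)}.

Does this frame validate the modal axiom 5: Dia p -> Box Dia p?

The schema 5 characterises exactly the Euclidean frames.
Euclidean: no — 3 R 0 and 3 R 1, but not 0 R 1.

No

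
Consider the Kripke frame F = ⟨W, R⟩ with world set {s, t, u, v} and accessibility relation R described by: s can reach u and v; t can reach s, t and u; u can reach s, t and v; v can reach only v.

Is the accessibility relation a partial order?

No

Reflexive: no — s is not related to itself.
Transitive: no — s R u and u R t, but not s R t.
Antisymmetric: no — s R u and u R s with s ≠ u.
So R is not a partial order.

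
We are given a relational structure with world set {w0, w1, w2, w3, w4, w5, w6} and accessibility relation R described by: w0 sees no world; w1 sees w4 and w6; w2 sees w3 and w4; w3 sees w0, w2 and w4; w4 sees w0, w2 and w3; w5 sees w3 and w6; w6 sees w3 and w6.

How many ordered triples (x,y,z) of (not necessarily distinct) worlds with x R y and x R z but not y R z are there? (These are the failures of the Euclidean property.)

21

Enumerating: (w1,w4,w4), (w1,w4,w6), (w1,w6,w4), (w2,w3,w3), (w2,w4,w4), (w3,w0,w0), (w3,w0,w2), (w3,w0,w4), (w3,w2,w0), (w3,w2,w2), (w3,w4,w4), (w4,w0,w0), … and 9 more.
Total: 21.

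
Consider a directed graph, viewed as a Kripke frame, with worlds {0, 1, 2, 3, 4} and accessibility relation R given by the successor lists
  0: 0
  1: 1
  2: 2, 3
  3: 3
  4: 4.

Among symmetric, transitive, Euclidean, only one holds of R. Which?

transitive

Symmetric: no — 2 R 3 but not 3 R 2.
Transitive: yes — every two-step R-path is closed by a direct edge.
Euclidean: no — 2 R 3 and 2 R 2, but not 3 R 2.
Only transitive holds.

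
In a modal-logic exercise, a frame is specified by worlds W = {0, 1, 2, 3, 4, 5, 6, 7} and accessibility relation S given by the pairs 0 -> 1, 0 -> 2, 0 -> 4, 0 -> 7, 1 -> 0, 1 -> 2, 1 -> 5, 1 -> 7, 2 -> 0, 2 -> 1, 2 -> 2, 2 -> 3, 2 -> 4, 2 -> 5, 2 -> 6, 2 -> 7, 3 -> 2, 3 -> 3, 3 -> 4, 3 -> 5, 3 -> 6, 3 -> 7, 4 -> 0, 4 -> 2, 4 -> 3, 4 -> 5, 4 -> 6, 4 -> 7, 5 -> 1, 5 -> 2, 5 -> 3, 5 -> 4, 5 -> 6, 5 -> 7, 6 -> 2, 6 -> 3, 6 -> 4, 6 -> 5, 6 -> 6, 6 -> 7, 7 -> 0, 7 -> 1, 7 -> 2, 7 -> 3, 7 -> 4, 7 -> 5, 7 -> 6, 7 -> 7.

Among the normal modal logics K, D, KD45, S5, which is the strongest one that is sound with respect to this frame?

D

Serial (axiom D): yes — every world has a successor (e.g. 0 S 1).
Euclidean (axiom 5): no — 0 S 1 and 0 S 4, but not 1 S 4.
Transitive (axiom 4): no — 0 S 1 and 1 S 5, but not 0 S 5.
Reflexive (axiom T): no — 0 is not related to itself.
So F validates K, D; KD45 would additionally require S to be Euclidean and transitive. The strongest is D.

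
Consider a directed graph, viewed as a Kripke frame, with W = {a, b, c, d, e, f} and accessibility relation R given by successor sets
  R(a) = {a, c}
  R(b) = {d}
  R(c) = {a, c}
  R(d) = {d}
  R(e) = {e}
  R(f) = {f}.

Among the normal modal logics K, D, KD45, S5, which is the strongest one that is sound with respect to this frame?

Serial (axiom D): yes — every world has a successor (e.g. a R a).
Euclidean (axiom 5): yes — any two successors of a common world are R-related.
Transitive (axiom 4): yes — every two-step R-path is closed by a direct edge.
Reflexive (axiom T): no — b is not related to itself.
So F validates K, D, KD45; S5 would additionally require R to be reflexive. The strongest is KD45.

KD45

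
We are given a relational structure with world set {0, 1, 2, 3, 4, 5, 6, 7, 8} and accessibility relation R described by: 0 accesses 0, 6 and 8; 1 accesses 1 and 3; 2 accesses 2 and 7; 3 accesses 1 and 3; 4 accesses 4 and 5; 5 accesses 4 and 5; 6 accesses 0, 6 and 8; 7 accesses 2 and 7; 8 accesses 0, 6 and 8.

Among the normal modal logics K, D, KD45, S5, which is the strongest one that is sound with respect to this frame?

S5

Serial (axiom D): yes — every world has a successor (e.g. 0 R 0).
Euclidean (axiom 5): yes — any two successors of a common world are R-related.
Transitive (axiom 4): yes — every two-step R-path is closed by a direct edge.
Reflexive (axiom T): yes — every world is R-related to itself.
So F validates K, D, KD45, S5. The strongest is S5.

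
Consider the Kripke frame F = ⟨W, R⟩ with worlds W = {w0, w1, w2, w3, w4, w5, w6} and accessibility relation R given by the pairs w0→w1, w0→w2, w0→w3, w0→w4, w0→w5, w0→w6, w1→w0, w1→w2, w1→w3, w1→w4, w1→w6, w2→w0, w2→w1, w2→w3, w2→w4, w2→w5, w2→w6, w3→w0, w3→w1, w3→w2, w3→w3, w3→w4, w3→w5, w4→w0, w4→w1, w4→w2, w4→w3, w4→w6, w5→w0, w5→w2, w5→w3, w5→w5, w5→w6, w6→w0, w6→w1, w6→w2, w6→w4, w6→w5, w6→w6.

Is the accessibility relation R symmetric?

Yes

Symmetric: yes — every pair in R has its reverse in R.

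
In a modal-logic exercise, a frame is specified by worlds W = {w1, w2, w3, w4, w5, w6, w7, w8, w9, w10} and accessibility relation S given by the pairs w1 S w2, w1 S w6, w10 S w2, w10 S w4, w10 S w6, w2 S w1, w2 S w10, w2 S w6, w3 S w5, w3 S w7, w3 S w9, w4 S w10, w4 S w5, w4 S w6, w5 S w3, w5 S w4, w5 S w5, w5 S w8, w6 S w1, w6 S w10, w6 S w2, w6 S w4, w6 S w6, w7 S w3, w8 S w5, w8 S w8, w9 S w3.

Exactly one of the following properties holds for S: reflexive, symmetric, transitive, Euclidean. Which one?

symmetric

Reflexive: no — w1 is not related to itself.
Symmetric: yes — every pair in S has its reverse in S.
Transitive: no — w1 S w2 and w2 S w10, but not w1 S w10.
Euclidean: no — w10 S w2 and w10 S w4, but not w2 S w4.
Only symmetric holds.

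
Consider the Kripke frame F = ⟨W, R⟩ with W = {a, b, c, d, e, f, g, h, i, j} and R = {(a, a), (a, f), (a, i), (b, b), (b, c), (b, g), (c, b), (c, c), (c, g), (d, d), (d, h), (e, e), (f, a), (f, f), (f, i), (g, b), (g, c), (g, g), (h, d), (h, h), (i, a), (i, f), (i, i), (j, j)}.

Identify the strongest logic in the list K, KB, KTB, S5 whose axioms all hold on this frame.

S5

Symmetric (axiom B): yes — every pair in R has its reverse in R.
Reflexive (axiom T): yes — every world is R-related to itself.
Euclidean (axiom 5): yes — any two successors of a common world are R-related.
So F validates K, KB, KTB, S5. The strongest is S5.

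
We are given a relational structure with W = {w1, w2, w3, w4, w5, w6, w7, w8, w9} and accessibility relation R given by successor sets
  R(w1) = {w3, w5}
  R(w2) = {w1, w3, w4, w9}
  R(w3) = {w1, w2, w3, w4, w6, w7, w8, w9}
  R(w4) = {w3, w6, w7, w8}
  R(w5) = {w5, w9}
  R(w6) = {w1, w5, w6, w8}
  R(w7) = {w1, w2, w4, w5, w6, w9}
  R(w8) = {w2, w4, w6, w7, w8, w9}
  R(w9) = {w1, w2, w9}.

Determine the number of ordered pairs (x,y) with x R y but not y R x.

Enumerating: (w1,w5), (w2,w1), (w2,w4), (w3,w6), (w3,w7), (w3,w8), (w3,w9), (w4,w6), (w5,w9), (w6,w1), (w6,w5), (w7,w1), … and 8 more.
Total: 20.

20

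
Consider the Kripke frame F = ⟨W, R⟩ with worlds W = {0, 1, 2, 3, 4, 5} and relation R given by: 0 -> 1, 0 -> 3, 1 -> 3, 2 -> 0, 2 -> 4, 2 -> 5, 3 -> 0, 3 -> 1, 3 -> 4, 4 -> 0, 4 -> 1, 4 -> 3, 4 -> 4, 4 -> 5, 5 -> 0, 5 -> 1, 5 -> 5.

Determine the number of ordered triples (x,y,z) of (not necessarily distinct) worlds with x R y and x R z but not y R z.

Enumerating: (0,1,1), (0,3,3), (1,3,3), (2,0,0), (2,0,4), (2,0,5), (2,5,4), (3,0,0), (3,0,4), (3,1,0), (3,1,1), (3,1,4), … and 16 more.
Total: 28.

28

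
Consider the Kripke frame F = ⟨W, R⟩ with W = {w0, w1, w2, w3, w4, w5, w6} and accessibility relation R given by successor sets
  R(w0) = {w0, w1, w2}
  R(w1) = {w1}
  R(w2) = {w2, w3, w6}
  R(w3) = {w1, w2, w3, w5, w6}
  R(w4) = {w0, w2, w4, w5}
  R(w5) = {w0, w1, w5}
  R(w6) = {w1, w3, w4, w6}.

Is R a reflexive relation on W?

Yes

Reflexive: yes — every world is R-related to itself.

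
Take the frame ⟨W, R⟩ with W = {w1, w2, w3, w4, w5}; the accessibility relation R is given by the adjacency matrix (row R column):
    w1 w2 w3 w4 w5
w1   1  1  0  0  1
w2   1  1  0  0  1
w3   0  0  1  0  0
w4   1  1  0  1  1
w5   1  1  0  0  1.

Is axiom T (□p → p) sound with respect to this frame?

Yes

The schema T characterises exactly the reflexive frames.
Reflexive: yes — every world is R-related to itself.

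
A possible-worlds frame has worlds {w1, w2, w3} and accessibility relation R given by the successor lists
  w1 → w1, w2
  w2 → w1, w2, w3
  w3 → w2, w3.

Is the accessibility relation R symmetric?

Symmetric: yes — every pair in R has its reverse in R.

Yes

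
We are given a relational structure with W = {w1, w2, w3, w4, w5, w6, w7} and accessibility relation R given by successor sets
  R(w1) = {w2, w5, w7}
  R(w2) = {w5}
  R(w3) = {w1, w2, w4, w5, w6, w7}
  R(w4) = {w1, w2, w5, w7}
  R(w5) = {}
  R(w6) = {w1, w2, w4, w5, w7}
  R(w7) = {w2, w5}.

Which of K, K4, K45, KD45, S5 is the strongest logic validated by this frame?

K4

Transitive (axiom 4): yes — every two-step R-path is closed by a direct edge.
Euclidean (axiom 5): no — w1 R w2 and w1 R w7, but not w2 R w7.
Serial (axiom D): no — w5 has no R-successor.
Reflexive (axiom T): no — w1 is not related to itself.
So F validates K, K4; K45 would additionally require R to be Euclidean. The strongest is K4.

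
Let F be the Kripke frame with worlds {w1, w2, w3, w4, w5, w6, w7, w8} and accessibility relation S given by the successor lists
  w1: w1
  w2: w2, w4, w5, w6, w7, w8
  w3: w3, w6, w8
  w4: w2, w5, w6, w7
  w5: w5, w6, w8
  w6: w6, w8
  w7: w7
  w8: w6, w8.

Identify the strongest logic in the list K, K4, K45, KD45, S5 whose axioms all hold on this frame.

K

Transitive (axiom 4): no — w4 S w2 and w2 S w8, but not w4 S w8.
Euclidean (axiom 5): no — w2 S w4 and w2 S w8, but not w4 S w8.
Serial (axiom D): yes — every world has a successor (e.g. w1 S w1).
Reflexive (axiom T): no — w4 is not related to itself.
So F validates K; K4 would additionally require S to be transitive. The strongest is K.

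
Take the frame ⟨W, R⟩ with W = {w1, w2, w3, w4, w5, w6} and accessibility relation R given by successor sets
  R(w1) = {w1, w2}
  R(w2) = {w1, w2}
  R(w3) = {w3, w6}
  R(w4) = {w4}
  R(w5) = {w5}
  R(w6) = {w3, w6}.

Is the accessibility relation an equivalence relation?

Reflexive: yes — every world is R-related to itself.
Symmetric: yes — every pair in R has its reverse in R.
Transitive: yes — every two-step R-path is closed by a direct edge.
So R is an equivalence relation.

Yes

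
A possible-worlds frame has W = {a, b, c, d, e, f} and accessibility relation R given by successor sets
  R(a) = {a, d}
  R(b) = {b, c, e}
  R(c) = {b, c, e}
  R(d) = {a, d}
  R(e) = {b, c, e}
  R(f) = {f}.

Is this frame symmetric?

Symmetric: yes — every pair in R has its reverse in R.

Yes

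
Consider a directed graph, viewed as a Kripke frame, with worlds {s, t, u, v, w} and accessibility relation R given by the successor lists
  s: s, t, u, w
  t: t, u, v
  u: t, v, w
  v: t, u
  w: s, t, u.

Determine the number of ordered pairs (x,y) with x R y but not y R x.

Enumerating: (s,t), (s,u), (w,t).

3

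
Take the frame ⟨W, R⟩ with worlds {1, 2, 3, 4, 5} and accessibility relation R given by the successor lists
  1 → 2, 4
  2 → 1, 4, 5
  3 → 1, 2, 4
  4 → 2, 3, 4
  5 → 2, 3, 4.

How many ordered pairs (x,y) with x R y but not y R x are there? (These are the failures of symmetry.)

Enumerating: (1,4), (3,1), (3,2), (5,3), (5,4).

5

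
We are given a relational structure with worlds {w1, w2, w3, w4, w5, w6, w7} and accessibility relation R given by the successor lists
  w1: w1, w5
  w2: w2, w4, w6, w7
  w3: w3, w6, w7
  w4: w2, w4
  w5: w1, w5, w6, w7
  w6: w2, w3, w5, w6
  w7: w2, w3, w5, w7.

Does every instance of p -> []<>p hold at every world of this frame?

Yes

Axiom B corresponds to the accessibility relation being symmetric.
Symmetric: yes — every pair in R has its reverse in R.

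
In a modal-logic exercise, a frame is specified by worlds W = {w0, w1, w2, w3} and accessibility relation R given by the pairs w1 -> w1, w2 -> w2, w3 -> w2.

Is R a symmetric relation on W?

No

Symmetric: no — w3 R w2 but not w2 R w3.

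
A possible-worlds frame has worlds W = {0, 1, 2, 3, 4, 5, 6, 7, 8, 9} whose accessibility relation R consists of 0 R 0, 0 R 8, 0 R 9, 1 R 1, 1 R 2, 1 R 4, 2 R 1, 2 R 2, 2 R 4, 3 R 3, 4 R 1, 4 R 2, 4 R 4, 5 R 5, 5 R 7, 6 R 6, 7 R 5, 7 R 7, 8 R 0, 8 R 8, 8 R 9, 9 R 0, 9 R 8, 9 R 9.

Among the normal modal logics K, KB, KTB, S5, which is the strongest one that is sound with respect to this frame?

Symmetric (axiom B): yes — every pair in R has its reverse in R.
Reflexive (axiom T): yes — every world is R-related to itself.
Euclidean (axiom 5): yes — any two successors of a common world are R-related.
So F validates K, KB, KTB, S5. The strongest is S5.

S5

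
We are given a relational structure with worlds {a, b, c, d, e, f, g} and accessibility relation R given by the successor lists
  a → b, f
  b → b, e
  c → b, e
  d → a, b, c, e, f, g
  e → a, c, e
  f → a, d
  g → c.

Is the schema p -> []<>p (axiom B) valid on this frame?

No

The schema B characterises exactly the symmetric frames.
Symmetric: no — a R b but not b R a.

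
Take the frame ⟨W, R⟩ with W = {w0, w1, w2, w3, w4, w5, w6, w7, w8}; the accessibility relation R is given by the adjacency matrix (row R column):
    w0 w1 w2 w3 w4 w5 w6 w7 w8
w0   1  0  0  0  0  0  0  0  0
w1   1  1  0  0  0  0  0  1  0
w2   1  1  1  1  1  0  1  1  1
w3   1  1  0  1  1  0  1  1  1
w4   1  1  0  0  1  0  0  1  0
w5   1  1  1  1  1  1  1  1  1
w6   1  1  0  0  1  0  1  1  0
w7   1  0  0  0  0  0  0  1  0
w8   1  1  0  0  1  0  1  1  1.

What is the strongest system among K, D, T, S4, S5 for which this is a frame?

Serial (axiom D): yes — every world has a successor (e.g. w0 R w0).
Reflexive (axiom T): yes — every world is R-related to itself.
Transitive (axiom 4): yes — every two-step R-path is closed by a direct edge.
Euclidean (axiom 5): no — w1 R w0 and w1 R w7, but not w0 R w7.
So F validates K, D, T, S4; S5 would additionally require R to be Euclidean. The strongest is S4.

S4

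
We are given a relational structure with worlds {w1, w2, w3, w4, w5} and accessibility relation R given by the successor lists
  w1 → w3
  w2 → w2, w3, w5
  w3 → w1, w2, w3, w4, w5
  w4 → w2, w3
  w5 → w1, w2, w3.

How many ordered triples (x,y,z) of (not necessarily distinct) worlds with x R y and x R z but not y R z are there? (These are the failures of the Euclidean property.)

Enumerating: (w2,w5,w5), (w3,w1,w1), (w3,w1,w2), (w3,w1,w4), (w3,w1,w5), (w3,w2,w1), (w3,w2,w4), (w3,w4,w1), (w3,w4,w4), (w3,w4,w5), (w3,w5,w4), (w3,w5,w5), (w5,w1,w1), (w5,w1,w2), (w5,w2,w1).

15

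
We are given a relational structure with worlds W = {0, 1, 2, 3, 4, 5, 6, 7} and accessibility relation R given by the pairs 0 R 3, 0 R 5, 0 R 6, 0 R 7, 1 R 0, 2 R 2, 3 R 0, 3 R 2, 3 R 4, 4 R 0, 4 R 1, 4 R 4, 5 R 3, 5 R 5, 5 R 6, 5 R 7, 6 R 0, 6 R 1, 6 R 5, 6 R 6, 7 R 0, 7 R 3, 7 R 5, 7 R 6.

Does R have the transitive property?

Transitive: no — 0 R 3 and 3 R 2, but not 0 R 2.

No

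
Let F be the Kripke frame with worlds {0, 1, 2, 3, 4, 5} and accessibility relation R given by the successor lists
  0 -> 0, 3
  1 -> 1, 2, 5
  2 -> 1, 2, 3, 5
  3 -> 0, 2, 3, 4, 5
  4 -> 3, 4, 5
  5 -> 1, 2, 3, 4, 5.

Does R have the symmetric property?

Symmetric: yes — every pair in R has its reverse in R.

Yes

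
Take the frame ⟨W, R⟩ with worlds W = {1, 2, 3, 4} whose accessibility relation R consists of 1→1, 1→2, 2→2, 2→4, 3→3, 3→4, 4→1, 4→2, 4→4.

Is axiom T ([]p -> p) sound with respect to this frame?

Yes

By correspondence theory, T is valid on a frame iff R is reflexive.
Reflexive: yes — every world is R-related to itself.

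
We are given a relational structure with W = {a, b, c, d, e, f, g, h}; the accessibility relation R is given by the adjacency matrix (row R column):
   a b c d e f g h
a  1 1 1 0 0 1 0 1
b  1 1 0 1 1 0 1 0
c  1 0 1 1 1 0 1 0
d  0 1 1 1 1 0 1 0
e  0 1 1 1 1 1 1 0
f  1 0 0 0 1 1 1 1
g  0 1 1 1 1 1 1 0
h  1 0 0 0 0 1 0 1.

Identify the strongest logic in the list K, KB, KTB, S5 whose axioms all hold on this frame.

Symmetric (axiom B): yes — every pair in R has its reverse in R.
Reflexive (axiom T): yes — every world is R-related to itself.
Euclidean (axiom 5): no — a R b and a R c, but not b R c.
So F validates K, KB, KTB; S5 would additionally require R to be Euclidean. The strongest is KTB.

KTB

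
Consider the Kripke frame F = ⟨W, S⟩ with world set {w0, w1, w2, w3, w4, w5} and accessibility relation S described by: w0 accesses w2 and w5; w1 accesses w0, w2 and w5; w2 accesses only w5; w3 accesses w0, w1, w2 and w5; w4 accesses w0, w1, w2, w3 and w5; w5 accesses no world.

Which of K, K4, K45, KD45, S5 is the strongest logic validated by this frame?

Transitive (axiom 4): yes — every two-step S-path is closed by a direct edge.
Euclidean (axiom 5): no — w0 S w5 and w0 S w2, but not w5 S w2.
Serial (axiom D): no — w5 has no S-successor.
Reflexive (axiom T): no — w0 is not related to itself.
So F validates K, K4; K45 would additionally require S to be Euclidean. The strongest is K4.

K4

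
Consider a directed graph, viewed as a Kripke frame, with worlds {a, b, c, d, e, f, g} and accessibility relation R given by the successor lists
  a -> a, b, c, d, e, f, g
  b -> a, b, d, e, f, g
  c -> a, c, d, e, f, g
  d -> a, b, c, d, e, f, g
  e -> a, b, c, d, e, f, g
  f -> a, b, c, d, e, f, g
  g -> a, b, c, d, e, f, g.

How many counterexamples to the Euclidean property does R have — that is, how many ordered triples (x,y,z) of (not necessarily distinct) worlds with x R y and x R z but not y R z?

Enumerating: (a,b,c), (a,c,b), (d,b,c), (d,c,b), (e,b,c), (e,c,b), (f,b,c), (f,c,b), (g,b,c), (g,c,b).

10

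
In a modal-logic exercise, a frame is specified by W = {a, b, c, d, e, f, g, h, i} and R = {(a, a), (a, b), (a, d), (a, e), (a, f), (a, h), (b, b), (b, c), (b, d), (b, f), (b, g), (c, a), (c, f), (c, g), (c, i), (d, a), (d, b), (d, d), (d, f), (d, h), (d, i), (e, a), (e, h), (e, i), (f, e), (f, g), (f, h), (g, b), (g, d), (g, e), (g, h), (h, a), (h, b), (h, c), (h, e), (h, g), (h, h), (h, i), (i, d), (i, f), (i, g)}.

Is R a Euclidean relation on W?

No

Euclidean: no — a R b and a R e, but not b R e.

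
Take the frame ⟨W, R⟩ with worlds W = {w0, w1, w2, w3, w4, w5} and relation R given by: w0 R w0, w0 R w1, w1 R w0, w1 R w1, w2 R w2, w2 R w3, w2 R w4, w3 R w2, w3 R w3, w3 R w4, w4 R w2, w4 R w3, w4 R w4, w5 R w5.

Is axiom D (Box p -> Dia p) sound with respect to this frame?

Axiom D corresponds to the accessibility relation being serial.
Serial: yes — every world has a successor (e.g. w0 R w0).

Yes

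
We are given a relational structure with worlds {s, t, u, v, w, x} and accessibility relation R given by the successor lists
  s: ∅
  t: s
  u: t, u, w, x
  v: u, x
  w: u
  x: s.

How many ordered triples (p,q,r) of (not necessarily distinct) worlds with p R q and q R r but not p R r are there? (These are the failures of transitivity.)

8

Enumerating: (u,t,s), (u,x,s), (v,u,t), (v,u,w), (v,x,s), (w,u,t), (w,u,w), (w,u,x).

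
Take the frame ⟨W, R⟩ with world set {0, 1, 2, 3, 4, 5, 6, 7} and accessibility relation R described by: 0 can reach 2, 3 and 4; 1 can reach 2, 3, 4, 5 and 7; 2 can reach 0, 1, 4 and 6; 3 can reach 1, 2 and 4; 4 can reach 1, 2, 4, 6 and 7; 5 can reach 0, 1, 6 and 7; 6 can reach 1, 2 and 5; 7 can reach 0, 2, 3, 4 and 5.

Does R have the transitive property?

Transitive: no — 0 R 2 and 2 R 1, but not 0 R 1.

No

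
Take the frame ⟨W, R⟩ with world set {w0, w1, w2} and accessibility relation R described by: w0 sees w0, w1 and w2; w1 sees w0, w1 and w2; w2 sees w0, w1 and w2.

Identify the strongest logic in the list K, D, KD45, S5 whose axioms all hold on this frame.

S5

Serial (axiom D): yes — every world has a successor (e.g. w0 R w0).
Euclidean (axiom 5): yes — any two successors of a common world are R-related.
Transitive (axiom 4): yes — every two-step R-path is closed by a direct edge.
Reflexive (axiom T): yes — every world is R-related to itself.
So F validates K, D, KD45, S5. The strongest is S5.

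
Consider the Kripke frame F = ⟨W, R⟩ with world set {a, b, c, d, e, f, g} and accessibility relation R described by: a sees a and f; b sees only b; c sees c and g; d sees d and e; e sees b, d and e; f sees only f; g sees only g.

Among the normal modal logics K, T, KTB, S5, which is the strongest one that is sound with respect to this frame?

Reflexive (axiom T): yes — every world is R-related to itself.
Symmetric (axiom B): no — a R f but not f R a.
Euclidean (axiom 5): no — e R b and e R d, but not b R d.
So F validates K, T; KTB would additionally require R to be symmetric. The strongest is T.

T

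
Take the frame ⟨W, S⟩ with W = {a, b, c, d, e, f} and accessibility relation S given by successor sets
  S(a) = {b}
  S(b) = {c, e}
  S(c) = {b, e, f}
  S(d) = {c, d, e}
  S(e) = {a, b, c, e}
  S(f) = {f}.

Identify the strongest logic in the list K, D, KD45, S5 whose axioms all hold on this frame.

D

Serial (axiom D): yes — every world has a successor (e.g. a S b).
Euclidean (axiom 5): no — c S b and c S f, but not b S f.
Transitive (axiom 4): no — a S b and b S c, but not a S c.
Reflexive (axiom T): no — a is not related to itself.
So F validates K, D; KD45 would additionally require S to be Euclidean and transitive. The strongest is D.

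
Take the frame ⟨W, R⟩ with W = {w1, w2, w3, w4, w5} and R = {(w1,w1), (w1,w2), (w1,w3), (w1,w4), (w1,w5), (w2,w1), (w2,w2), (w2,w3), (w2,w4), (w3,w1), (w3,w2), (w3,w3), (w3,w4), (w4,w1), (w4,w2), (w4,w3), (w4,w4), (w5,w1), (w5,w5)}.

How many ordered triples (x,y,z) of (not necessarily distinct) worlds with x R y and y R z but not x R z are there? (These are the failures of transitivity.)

6

Enumerating: (w2,w1,w5), (w3,w1,w5), (w4,w1,w5), (w5,w1,w2), (w5,w1,w3), (w5,w1,w4).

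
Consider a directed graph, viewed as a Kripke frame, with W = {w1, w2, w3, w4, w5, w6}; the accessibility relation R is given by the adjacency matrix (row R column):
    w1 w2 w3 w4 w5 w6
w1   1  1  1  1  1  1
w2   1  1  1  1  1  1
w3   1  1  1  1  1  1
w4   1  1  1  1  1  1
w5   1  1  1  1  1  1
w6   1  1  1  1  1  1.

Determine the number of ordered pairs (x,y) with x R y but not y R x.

R is symmetric; there are no such tuples.

0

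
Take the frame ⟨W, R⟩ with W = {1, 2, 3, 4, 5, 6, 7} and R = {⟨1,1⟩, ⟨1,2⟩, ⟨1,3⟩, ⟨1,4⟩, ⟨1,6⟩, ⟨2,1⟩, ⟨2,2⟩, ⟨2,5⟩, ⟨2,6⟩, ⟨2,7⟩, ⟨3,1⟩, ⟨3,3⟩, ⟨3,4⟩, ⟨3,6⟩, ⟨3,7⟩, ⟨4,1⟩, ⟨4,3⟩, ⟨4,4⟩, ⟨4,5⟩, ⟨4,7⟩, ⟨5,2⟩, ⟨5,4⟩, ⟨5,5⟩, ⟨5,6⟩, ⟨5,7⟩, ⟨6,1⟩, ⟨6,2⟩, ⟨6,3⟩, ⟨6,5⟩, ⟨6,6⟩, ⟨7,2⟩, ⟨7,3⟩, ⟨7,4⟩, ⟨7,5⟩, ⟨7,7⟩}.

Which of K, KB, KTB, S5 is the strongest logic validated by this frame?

KTB

Symmetric (axiom B): yes — every pair in R has its reverse in R.
Reflexive (axiom T): yes — every world is R-related to itself.
Euclidean (axiom 5): no — 1 R 2 and 1 R 3, but not 2 R 3.
So F validates K, KB, KTB; S5 would additionally require R to be Euclidean. The strongest is KTB.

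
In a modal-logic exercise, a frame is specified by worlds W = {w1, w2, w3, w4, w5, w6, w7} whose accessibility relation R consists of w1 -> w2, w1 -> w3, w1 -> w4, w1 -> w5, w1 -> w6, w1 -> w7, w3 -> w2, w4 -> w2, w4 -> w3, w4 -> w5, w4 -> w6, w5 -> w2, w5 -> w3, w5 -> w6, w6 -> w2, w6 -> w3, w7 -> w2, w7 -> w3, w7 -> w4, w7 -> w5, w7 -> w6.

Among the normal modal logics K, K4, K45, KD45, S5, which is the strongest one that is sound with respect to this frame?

Transitive (axiom 4): yes — every two-step R-path is closed by a direct edge.
Euclidean (axiom 5): no — w1 R w2 and w1 R w3, but not w2 R w3.
Serial (axiom D): no — w2 has no R-successor.
Reflexive (axiom T): no — w1 is not related to itself.
So F validates K, K4; K45 would additionally require R to be Euclidean. The strongest is K4.

K4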